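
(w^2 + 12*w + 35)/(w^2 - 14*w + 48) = (w^2 + 12*w + 35)/(w^2 - 14*w + 48)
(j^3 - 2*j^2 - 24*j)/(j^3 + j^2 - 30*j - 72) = j/(j + 3)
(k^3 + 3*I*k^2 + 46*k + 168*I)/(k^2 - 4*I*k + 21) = (k^2 + 10*I*k - 24)/(k + 3*I)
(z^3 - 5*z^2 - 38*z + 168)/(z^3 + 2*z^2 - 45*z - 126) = (z - 4)/(z + 3)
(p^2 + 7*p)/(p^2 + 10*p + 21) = p/(p + 3)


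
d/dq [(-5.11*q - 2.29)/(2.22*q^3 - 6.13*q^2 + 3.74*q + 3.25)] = (22.6884*q^3 - 16.0729*q^2 - 28.0754*q - 8.0429)/(4.9284*q^6 - 27.2172*q^5 + 54.1825*q^4 - 31.4224*q^3 - 25.8574*q^2 + 24.31*q + 10.5625)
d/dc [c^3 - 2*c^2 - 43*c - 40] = 3*c^2 - 4*c - 43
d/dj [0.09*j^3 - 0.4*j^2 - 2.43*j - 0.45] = 0.27*j^2 - 0.8*j - 2.43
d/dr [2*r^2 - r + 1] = 4*r - 1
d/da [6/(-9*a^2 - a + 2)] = 6*(18*a + 1)/(9*a^2 + a - 2)^2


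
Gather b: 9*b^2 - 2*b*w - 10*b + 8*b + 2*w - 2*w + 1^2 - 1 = 9*b^2 + b*(-2*w - 2)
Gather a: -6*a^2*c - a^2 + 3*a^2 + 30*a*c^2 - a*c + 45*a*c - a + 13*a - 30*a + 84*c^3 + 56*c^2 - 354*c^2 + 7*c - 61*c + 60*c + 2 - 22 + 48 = a^2*(2 - 6*c) + a*(30*c^2 + 44*c - 18) + 84*c^3 - 298*c^2 + 6*c + 28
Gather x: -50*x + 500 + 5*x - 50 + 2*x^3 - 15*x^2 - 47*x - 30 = 2*x^3 - 15*x^2 - 92*x + 420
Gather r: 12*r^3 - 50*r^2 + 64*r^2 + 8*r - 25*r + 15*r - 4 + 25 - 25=12*r^3 + 14*r^2 - 2*r - 4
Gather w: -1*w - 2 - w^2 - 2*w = -w^2 - 3*w - 2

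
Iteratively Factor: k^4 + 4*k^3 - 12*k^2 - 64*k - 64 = (k + 2)*(k^3 + 2*k^2 - 16*k - 32) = (k + 2)*(k + 4)*(k^2 - 2*k - 8) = (k + 2)^2*(k + 4)*(k - 4)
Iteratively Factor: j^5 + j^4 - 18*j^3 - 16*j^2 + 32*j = (j - 4)*(j^4 + 5*j^3 + 2*j^2 - 8*j) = (j - 4)*(j + 4)*(j^3 + j^2 - 2*j) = j*(j - 4)*(j + 4)*(j^2 + j - 2) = j*(j - 4)*(j - 1)*(j + 4)*(j + 2)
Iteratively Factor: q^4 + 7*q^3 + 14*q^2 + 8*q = (q + 2)*(q^3 + 5*q^2 + 4*q) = q*(q + 2)*(q^2 + 5*q + 4) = q*(q + 1)*(q + 2)*(q + 4)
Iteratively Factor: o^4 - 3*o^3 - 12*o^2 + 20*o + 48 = (o - 3)*(o^3 - 12*o - 16) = (o - 3)*(o + 2)*(o^2 - 2*o - 8) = (o - 4)*(o - 3)*(o + 2)*(o + 2)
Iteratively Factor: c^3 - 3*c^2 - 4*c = (c + 1)*(c^2 - 4*c) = c*(c + 1)*(c - 4)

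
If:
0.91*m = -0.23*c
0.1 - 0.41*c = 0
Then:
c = 0.24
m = -0.06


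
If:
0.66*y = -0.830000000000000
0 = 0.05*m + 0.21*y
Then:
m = 5.28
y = -1.26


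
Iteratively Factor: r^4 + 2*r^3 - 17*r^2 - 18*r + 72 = (r - 3)*(r^3 + 5*r^2 - 2*r - 24) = (r - 3)*(r - 2)*(r^2 + 7*r + 12) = (r - 3)*(r - 2)*(r + 4)*(r + 3)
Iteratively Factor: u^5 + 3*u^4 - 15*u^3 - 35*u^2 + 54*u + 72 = (u - 3)*(u^4 + 6*u^3 + 3*u^2 - 26*u - 24) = (u - 3)*(u + 4)*(u^3 + 2*u^2 - 5*u - 6) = (u - 3)*(u + 1)*(u + 4)*(u^2 + u - 6) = (u - 3)*(u - 2)*(u + 1)*(u + 4)*(u + 3)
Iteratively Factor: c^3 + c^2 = (c + 1)*(c^2) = c*(c + 1)*(c)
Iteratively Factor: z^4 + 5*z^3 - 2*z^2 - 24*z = (z)*(z^3 + 5*z^2 - 2*z - 24) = z*(z + 3)*(z^2 + 2*z - 8) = z*(z + 3)*(z + 4)*(z - 2)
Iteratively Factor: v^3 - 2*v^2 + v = (v - 1)*(v^2 - v) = (v - 1)^2*(v)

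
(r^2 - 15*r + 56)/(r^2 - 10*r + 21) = (r - 8)/(r - 3)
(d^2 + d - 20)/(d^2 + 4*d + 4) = (d^2 + d - 20)/(d^2 + 4*d + 4)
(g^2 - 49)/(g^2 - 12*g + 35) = (g + 7)/(g - 5)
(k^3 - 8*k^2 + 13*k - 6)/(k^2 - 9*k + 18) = (k^2 - 2*k + 1)/(k - 3)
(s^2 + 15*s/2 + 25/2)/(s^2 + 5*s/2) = (s + 5)/s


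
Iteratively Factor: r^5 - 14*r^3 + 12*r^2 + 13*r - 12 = (r + 4)*(r^4 - 4*r^3 + 2*r^2 + 4*r - 3) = (r - 3)*(r + 4)*(r^3 - r^2 - r + 1) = (r - 3)*(r - 1)*(r + 4)*(r^2 - 1) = (r - 3)*(r - 1)*(r + 1)*(r + 4)*(r - 1)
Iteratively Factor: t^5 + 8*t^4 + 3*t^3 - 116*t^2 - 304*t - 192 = (t - 4)*(t^4 + 12*t^3 + 51*t^2 + 88*t + 48) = (t - 4)*(t + 4)*(t^3 + 8*t^2 + 19*t + 12) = (t - 4)*(t + 4)^2*(t^2 + 4*t + 3) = (t - 4)*(t + 1)*(t + 4)^2*(t + 3)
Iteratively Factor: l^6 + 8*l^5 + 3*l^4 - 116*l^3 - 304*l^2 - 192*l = (l + 4)*(l^5 + 4*l^4 - 13*l^3 - 64*l^2 - 48*l) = l*(l + 4)*(l^4 + 4*l^3 - 13*l^2 - 64*l - 48) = l*(l + 1)*(l + 4)*(l^3 + 3*l^2 - 16*l - 48) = l*(l + 1)*(l + 3)*(l + 4)*(l^2 - 16) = l*(l - 4)*(l + 1)*(l + 3)*(l + 4)*(l + 4)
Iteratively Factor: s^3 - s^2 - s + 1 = (s - 1)*(s^2 - 1) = (s - 1)*(s + 1)*(s - 1)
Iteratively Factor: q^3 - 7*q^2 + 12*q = (q)*(q^2 - 7*q + 12) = q*(q - 3)*(q - 4)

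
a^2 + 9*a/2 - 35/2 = (a - 5/2)*(a + 7)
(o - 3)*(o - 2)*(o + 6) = o^3 + o^2 - 24*o + 36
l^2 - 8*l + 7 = (l - 7)*(l - 1)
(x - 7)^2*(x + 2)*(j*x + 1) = j*x^4 - 12*j*x^3 + 21*j*x^2 + 98*j*x + x^3 - 12*x^2 + 21*x + 98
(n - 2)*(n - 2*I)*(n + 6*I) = n^3 - 2*n^2 + 4*I*n^2 + 12*n - 8*I*n - 24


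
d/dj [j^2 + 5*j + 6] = 2*j + 5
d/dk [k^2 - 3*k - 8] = 2*k - 3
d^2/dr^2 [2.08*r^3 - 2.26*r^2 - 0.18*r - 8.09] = 12.48*r - 4.52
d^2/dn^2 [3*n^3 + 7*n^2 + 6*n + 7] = 18*n + 14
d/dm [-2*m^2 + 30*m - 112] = 30 - 4*m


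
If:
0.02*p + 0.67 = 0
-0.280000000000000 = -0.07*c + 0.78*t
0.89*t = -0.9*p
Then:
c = 381.48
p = -33.50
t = 33.88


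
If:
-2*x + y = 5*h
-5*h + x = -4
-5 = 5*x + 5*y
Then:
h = 11/20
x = -5/4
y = 1/4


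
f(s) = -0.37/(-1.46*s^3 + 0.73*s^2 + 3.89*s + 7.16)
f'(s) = -0.37*(4.38*s^2 - 1.46*s - 3.89)/(-1.46*s^3 + 0.73*s^2 + 3.89*s + 7.16)^2 = (-1.6206*s^2 + 0.5402*s + 1.4393)/(-1.46*s^3 + 0.73*s^2 + 3.89*s + 7.16)^2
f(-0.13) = -0.06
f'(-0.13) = 0.03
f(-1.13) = -0.06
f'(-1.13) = -0.04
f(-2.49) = -0.02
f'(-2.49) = -0.02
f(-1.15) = -0.06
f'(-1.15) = -0.04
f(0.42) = -0.04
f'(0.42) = 0.02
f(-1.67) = -0.04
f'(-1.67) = -0.04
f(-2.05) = -0.02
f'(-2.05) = -0.03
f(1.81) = -0.05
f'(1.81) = -0.05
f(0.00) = -0.05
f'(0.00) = 0.03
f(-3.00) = -0.01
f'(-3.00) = -0.01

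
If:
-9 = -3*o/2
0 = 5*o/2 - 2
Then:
No Solution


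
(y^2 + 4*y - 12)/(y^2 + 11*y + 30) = (y - 2)/(y + 5)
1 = 1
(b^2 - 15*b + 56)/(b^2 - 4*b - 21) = (b - 8)/(b + 3)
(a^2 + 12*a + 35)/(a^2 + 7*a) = (a + 5)/a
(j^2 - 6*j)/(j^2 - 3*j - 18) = j/(j + 3)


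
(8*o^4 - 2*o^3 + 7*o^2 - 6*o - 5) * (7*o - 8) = 56*o^5 - 78*o^4 + 65*o^3 - 98*o^2 + 13*o + 40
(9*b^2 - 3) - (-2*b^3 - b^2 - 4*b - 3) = 2*b^3 + 10*b^2 + 4*b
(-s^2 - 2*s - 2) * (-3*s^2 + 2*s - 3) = 3*s^4 + 4*s^3 + 5*s^2 + 2*s + 6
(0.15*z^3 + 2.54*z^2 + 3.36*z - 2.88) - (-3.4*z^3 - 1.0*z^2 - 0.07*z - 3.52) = 3.55*z^3 + 3.54*z^2 + 3.43*z + 0.64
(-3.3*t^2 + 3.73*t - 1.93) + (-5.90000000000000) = -3.3*t^2 + 3.73*t - 7.83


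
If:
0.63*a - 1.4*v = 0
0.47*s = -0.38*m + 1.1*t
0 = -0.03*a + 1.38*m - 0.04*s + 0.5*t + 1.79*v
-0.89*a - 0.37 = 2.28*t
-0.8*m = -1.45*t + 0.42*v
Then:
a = -0.67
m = 0.34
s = -0.04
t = 0.10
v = -0.30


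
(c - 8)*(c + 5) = c^2 - 3*c - 40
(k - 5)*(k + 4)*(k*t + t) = k^3*t - 21*k*t - 20*t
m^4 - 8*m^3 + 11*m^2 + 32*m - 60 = (m - 5)*(m - 3)*(m - 2)*(m + 2)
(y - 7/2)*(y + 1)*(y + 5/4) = y^3 - 5*y^2/4 - 53*y/8 - 35/8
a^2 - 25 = (a - 5)*(a + 5)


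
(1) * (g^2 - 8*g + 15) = g^2 - 8*g + 15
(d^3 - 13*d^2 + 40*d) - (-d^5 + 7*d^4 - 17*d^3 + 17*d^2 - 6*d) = d^5 - 7*d^4 + 18*d^3 - 30*d^2 + 46*d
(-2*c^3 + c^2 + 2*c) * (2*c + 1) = -4*c^4 + 5*c^2 + 2*c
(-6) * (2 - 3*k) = 18*k - 12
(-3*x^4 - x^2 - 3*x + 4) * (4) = -12*x^4 - 4*x^2 - 12*x + 16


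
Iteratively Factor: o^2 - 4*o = (o - 4)*(o)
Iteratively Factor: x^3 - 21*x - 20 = (x + 4)*(x^2 - 4*x - 5) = (x - 5)*(x + 4)*(x + 1)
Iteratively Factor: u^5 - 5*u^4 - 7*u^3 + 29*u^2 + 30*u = (u + 1)*(u^4 - 6*u^3 - u^2 + 30*u) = (u - 3)*(u + 1)*(u^3 - 3*u^2 - 10*u) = (u - 5)*(u - 3)*(u + 1)*(u^2 + 2*u) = u*(u - 5)*(u - 3)*(u + 1)*(u + 2)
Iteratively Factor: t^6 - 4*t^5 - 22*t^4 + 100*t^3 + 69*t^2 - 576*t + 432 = (t + 3)*(t^5 - 7*t^4 - t^3 + 103*t^2 - 240*t + 144) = (t - 3)*(t + 3)*(t^4 - 4*t^3 - 13*t^2 + 64*t - 48) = (t - 3)^2*(t + 3)*(t^3 - t^2 - 16*t + 16) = (t - 4)*(t - 3)^2*(t + 3)*(t^2 + 3*t - 4) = (t - 4)*(t - 3)^2*(t + 3)*(t + 4)*(t - 1)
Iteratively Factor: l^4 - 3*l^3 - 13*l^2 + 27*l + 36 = (l + 1)*(l^3 - 4*l^2 - 9*l + 36) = (l - 4)*(l + 1)*(l^2 - 9) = (l - 4)*(l + 1)*(l + 3)*(l - 3)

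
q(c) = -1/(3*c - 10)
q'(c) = 3/(3*c - 10)^2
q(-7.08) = 0.03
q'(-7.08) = 0.00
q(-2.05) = 0.06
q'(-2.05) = 0.01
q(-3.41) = 0.05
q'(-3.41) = 0.01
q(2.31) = 0.33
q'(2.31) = 0.32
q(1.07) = 0.15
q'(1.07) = 0.07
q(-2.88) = 0.05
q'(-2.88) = 0.01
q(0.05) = 0.10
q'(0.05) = 0.03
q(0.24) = 0.11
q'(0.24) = 0.03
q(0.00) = 0.10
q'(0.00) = 0.03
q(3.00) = 1.00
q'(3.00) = 3.00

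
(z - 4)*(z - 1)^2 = z^3 - 6*z^2 + 9*z - 4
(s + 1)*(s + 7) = s^2 + 8*s + 7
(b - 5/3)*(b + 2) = b^2 + b/3 - 10/3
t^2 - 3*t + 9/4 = (t - 3/2)^2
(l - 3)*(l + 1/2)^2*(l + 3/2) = l^4 - l^3/2 - 23*l^2/4 - 39*l/8 - 9/8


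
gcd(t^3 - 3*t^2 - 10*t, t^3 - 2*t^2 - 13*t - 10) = t^2 - 3*t - 10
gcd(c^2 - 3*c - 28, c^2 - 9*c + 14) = c - 7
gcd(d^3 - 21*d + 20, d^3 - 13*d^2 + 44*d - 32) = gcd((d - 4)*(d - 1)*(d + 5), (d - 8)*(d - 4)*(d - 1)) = d^2 - 5*d + 4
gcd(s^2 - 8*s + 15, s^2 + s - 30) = s - 5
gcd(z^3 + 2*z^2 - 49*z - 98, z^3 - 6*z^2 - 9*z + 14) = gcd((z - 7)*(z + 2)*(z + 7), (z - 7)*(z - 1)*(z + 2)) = z^2 - 5*z - 14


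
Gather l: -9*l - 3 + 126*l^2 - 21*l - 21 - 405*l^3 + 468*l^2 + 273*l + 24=-405*l^3 + 594*l^2 + 243*l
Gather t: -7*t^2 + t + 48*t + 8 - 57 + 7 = -7*t^2 + 49*t - 42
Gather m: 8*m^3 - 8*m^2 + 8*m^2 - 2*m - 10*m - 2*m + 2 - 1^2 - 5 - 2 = 8*m^3 - 14*m - 6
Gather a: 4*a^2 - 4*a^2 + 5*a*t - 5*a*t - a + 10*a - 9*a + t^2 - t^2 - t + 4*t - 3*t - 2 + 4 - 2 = 0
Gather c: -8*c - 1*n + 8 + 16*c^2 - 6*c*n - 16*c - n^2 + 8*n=16*c^2 + c*(-6*n - 24) - n^2 + 7*n + 8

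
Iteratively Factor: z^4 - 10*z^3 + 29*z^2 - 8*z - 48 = (z - 3)*(z^3 - 7*z^2 + 8*z + 16) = (z - 4)*(z - 3)*(z^2 - 3*z - 4) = (z - 4)*(z - 3)*(z + 1)*(z - 4)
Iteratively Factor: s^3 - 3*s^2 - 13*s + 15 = (s - 5)*(s^2 + 2*s - 3) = (s - 5)*(s + 3)*(s - 1)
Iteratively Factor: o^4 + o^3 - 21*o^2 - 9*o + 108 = (o - 3)*(o^3 + 4*o^2 - 9*o - 36) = (o - 3)*(o + 3)*(o^2 + o - 12) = (o - 3)*(o + 3)*(o + 4)*(o - 3)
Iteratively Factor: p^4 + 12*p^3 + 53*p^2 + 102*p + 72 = (p + 4)*(p^3 + 8*p^2 + 21*p + 18) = (p + 3)*(p + 4)*(p^2 + 5*p + 6) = (p + 2)*(p + 3)*(p + 4)*(p + 3)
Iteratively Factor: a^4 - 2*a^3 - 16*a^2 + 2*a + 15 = (a + 3)*(a^3 - 5*a^2 - a + 5) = (a - 5)*(a + 3)*(a^2 - 1) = (a - 5)*(a - 1)*(a + 3)*(a + 1)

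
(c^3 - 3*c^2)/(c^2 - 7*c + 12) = c^2/(c - 4)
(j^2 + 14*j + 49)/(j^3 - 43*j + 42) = (j + 7)/(j^2 - 7*j + 6)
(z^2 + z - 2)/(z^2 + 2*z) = (z - 1)/z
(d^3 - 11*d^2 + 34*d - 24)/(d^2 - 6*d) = d - 5 + 4/d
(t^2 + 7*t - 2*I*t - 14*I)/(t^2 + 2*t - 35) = (t - 2*I)/(t - 5)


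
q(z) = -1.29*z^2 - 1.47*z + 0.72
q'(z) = -2.58*z - 1.47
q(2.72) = -12.82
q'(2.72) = -8.49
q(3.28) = -17.98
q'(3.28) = -9.93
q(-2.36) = -3.00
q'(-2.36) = 4.62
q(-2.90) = -5.87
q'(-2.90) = 6.01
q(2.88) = -14.21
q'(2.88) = -8.90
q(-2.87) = -5.69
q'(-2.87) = 5.93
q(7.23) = -77.34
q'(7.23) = -20.12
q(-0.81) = 1.06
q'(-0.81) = 0.62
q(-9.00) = -90.54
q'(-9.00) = 21.75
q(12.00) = -202.68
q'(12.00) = -32.43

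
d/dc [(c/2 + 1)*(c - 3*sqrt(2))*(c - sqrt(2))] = 3*c^2/2 - 4*sqrt(2)*c + 2*c - 4*sqrt(2) + 3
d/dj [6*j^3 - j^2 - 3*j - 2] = 18*j^2 - 2*j - 3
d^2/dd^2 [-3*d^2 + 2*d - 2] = -6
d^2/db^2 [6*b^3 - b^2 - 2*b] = 36*b - 2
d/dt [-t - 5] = -1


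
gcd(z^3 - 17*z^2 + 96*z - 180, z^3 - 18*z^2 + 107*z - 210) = z^2 - 11*z + 30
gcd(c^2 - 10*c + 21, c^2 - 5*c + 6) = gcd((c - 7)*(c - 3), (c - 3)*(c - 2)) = c - 3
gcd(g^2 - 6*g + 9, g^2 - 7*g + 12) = g - 3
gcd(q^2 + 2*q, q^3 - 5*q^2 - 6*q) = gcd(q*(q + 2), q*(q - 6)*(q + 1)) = q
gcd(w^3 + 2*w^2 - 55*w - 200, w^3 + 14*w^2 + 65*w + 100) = w^2 + 10*w + 25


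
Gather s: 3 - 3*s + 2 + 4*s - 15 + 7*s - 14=8*s - 24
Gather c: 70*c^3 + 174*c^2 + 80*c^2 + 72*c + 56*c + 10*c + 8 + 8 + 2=70*c^3 + 254*c^2 + 138*c + 18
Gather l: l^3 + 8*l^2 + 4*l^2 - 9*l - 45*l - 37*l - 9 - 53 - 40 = l^3 + 12*l^2 - 91*l - 102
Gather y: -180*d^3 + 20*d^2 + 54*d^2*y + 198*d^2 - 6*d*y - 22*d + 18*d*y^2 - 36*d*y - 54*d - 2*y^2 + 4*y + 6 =-180*d^3 + 218*d^2 - 76*d + y^2*(18*d - 2) + y*(54*d^2 - 42*d + 4) + 6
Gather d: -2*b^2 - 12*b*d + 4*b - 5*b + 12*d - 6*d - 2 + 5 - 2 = -2*b^2 - b + d*(6 - 12*b) + 1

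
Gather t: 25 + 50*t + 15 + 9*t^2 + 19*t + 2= 9*t^2 + 69*t + 42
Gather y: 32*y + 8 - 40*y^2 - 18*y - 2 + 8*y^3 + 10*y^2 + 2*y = 8*y^3 - 30*y^2 + 16*y + 6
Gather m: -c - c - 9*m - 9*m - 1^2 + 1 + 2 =-2*c - 18*m + 2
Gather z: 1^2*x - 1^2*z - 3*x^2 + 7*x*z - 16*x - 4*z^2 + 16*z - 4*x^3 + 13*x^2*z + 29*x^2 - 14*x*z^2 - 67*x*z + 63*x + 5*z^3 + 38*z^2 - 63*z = -4*x^3 + 26*x^2 + 48*x + 5*z^3 + z^2*(34 - 14*x) + z*(13*x^2 - 60*x - 48)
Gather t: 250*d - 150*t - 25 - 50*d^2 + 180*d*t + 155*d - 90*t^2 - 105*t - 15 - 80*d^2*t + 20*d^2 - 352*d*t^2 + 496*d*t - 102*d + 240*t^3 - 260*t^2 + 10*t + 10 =-30*d^2 + 303*d + 240*t^3 + t^2*(-352*d - 350) + t*(-80*d^2 + 676*d - 245) - 30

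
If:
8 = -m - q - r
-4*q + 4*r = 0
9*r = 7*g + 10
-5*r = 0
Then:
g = -10/7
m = -8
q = 0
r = 0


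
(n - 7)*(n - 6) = n^2 - 13*n + 42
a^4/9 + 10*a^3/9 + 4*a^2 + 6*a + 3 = (a/3 + 1)^2*(a + 1)*(a + 3)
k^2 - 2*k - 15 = (k - 5)*(k + 3)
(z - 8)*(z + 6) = z^2 - 2*z - 48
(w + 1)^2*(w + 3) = w^3 + 5*w^2 + 7*w + 3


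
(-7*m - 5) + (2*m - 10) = -5*m - 15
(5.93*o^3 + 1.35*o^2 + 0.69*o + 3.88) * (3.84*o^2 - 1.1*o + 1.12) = 22.7712*o^5 - 1.339*o^4 + 7.8062*o^3 + 15.6522*o^2 - 3.4952*o + 4.3456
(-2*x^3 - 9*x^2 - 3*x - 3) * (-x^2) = 2*x^5 + 9*x^4 + 3*x^3 + 3*x^2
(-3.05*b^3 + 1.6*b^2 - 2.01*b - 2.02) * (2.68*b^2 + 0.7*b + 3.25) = -8.174*b^5 + 2.153*b^4 - 14.1793*b^3 - 1.6206*b^2 - 7.9465*b - 6.565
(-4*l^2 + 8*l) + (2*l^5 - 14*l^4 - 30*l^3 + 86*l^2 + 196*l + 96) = 2*l^5 - 14*l^4 - 30*l^3 + 82*l^2 + 204*l + 96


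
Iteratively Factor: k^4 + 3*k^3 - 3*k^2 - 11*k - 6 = (k + 1)*(k^3 + 2*k^2 - 5*k - 6) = (k + 1)^2*(k^2 + k - 6) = (k + 1)^2*(k + 3)*(k - 2)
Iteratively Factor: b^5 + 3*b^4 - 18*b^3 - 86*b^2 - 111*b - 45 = (b + 1)*(b^4 + 2*b^3 - 20*b^2 - 66*b - 45) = (b - 5)*(b + 1)*(b^3 + 7*b^2 + 15*b + 9) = (b - 5)*(b + 1)^2*(b^2 + 6*b + 9) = (b - 5)*(b + 1)^2*(b + 3)*(b + 3)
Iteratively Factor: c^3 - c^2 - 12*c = (c + 3)*(c^2 - 4*c) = (c - 4)*(c + 3)*(c)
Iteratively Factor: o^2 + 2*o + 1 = (o + 1)*(o + 1)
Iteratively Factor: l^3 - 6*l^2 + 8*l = (l - 4)*(l^2 - 2*l) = l*(l - 4)*(l - 2)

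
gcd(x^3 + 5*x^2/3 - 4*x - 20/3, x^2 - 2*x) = x - 2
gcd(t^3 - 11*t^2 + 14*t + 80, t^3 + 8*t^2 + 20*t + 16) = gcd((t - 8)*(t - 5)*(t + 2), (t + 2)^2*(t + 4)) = t + 2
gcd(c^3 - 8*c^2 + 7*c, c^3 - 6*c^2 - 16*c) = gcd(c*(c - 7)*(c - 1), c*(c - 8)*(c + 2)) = c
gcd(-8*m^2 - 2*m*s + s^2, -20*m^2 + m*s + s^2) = -4*m + s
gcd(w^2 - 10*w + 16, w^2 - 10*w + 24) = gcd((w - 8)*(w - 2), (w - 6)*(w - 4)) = 1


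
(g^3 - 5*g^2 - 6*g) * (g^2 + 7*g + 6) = g^5 + 2*g^4 - 35*g^3 - 72*g^2 - 36*g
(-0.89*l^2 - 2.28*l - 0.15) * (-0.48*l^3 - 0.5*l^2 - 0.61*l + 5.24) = 0.4272*l^5 + 1.5394*l^4 + 1.7549*l^3 - 3.1978*l^2 - 11.8557*l - 0.786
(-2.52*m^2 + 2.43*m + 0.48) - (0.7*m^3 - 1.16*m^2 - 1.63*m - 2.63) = -0.7*m^3 - 1.36*m^2 + 4.06*m + 3.11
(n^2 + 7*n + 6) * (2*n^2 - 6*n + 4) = 2*n^4 + 8*n^3 - 26*n^2 - 8*n + 24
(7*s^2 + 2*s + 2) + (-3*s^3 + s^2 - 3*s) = -3*s^3 + 8*s^2 - s + 2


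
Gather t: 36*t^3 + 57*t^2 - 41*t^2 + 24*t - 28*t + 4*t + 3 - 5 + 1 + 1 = 36*t^3 + 16*t^2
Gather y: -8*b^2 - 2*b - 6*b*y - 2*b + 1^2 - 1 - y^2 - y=-8*b^2 - 4*b - y^2 + y*(-6*b - 1)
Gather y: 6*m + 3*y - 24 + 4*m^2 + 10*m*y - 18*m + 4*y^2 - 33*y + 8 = 4*m^2 - 12*m + 4*y^2 + y*(10*m - 30) - 16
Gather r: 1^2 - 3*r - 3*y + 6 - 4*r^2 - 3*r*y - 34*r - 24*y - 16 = -4*r^2 + r*(-3*y - 37) - 27*y - 9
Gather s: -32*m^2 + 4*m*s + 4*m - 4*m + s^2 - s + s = -32*m^2 + 4*m*s + s^2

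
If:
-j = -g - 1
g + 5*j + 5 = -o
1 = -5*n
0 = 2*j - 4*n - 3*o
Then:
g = -41/25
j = -16/25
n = -1/5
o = -4/25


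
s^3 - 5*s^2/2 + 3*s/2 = s*(s - 3/2)*(s - 1)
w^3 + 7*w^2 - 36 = (w - 2)*(w + 3)*(w + 6)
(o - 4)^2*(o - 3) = o^3 - 11*o^2 + 40*o - 48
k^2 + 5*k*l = k*(k + 5*l)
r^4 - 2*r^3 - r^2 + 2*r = r*(r - 2)*(r - 1)*(r + 1)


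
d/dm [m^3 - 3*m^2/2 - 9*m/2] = 3*m^2 - 3*m - 9/2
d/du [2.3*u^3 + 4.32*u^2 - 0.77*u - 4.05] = 6.9*u^2 + 8.64*u - 0.77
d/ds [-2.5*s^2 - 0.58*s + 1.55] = -5.0*s - 0.58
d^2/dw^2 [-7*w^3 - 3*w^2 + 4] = -42*w - 6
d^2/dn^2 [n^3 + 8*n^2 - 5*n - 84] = 6*n + 16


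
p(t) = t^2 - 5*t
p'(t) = 2*t - 5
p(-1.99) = 13.91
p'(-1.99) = -8.98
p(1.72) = -5.64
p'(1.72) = -1.56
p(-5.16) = 52.43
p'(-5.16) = -15.32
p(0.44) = -2.01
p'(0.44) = -4.12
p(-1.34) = 8.50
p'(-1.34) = -7.68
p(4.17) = -3.46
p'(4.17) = 3.34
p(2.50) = -6.25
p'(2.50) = 0.00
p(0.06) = -0.30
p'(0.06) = -4.88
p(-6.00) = 66.00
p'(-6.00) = -17.00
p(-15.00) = 300.00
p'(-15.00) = -35.00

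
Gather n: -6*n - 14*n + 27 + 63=90 - 20*n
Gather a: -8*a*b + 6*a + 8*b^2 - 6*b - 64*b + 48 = a*(6 - 8*b) + 8*b^2 - 70*b + 48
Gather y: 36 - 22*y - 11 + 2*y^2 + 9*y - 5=2*y^2 - 13*y + 20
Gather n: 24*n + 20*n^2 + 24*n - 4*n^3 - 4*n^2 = -4*n^3 + 16*n^2 + 48*n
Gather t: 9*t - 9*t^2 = -9*t^2 + 9*t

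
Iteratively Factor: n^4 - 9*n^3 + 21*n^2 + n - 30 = (n + 1)*(n^3 - 10*n^2 + 31*n - 30) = (n - 2)*(n + 1)*(n^2 - 8*n + 15) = (n - 3)*(n - 2)*(n + 1)*(n - 5)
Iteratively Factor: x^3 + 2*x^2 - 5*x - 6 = (x + 1)*(x^2 + x - 6) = (x - 2)*(x + 1)*(x + 3)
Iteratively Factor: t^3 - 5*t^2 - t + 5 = (t - 5)*(t^2 - 1) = (t - 5)*(t - 1)*(t + 1)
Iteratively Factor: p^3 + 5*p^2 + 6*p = (p)*(p^2 + 5*p + 6) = p*(p + 2)*(p + 3)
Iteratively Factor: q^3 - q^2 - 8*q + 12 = (q + 3)*(q^2 - 4*q + 4) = (q - 2)*(q + 3)*(q - 2)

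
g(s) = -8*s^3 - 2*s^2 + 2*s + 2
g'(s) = -24*s^2 - 4*s + 2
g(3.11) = -251.77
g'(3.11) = -242.57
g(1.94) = -60.06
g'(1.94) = -96.09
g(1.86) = -52.68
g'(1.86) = -88.47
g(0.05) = 2.09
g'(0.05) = 1.74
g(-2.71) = 141.11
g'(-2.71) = -163.42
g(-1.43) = 18.44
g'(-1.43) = -41.36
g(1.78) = -45.89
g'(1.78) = -81.16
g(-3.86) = 424.58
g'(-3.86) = -340.15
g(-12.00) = 13514.00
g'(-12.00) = -3406.00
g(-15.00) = 26522.00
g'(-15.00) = -5338.00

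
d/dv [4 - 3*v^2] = -6*v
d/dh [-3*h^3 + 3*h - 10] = 3 - 9*h^2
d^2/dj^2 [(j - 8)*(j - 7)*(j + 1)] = 6*j - 28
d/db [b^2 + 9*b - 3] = 2*b + 9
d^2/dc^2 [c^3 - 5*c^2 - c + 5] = 6*c - 10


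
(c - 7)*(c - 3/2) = c^2 - 17*c/2 + 21/2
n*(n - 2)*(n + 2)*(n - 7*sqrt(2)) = n^4 - 7*sqrt(2)*n^3 - 4*n^2 + 28*sqrt(2)*n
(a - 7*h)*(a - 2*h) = a^2 - 9*a*h + 14*h^2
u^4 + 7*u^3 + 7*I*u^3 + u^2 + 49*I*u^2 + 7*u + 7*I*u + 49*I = (u + 7)*(u - I)*(u + I)*(u + 7*I)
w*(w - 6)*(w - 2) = w^3 - 8*w^2 + 12*w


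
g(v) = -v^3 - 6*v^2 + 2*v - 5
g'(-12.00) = -286.00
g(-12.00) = 835.00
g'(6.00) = -178.00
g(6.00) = -425.00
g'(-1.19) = 12.03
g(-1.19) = -14.19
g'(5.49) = -154.30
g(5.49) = -340.33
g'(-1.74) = 13.80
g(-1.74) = -21.38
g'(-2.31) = 13.71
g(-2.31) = -29.31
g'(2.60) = -49.48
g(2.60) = -57.94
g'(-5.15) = -15.77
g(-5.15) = -37.84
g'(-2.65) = 12.73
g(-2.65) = -33.83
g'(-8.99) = -132.58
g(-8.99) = 218.67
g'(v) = -3*v^2 - 12*v + 2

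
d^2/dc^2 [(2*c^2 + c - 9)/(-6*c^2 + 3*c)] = 2*(-8*c^3 + 108*c^2 - 54*c + 9)/(3*c^3*(8*c^3 - 12*c^2 + 6*c - 1))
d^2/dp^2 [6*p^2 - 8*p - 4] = 12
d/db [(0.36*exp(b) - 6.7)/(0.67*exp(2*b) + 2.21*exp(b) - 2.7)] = (-0.2412*exp(2*b) + 8.978*exp(b) + 13.835)*exp(b)/(0.4489*exp(4*b) + 2.9614*exp(3*b) + 1.2661*exp(2*b) - 11.934*exp(b) + 7.29)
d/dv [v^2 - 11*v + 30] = 2*v - 11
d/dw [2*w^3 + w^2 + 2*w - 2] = 6*w^2 + 2*w + 2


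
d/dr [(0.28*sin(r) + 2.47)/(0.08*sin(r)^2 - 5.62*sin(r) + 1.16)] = (-0.0224*sin(r)^2 - 0.3952*sin(r) + 14.2062)*cos(r)/(0.0064*sin(r)^4 - 0.8992*sin(r)^3 + 31.77*sin(r)^2 - 13.0384*sin(r) + 1.3456)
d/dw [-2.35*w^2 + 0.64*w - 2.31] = 0.64 - 4.7*w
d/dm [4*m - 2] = 4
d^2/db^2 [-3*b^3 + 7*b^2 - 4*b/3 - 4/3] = 14 - 18*b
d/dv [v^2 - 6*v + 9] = 2*v - 6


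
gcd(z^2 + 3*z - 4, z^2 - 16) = z + 4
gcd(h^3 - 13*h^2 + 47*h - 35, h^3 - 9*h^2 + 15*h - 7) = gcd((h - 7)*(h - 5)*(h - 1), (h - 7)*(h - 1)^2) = h^2 - 8*h + 7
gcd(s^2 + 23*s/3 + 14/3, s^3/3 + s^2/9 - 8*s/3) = 1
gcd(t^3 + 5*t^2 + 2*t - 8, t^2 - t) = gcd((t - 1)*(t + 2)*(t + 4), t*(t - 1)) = t - 1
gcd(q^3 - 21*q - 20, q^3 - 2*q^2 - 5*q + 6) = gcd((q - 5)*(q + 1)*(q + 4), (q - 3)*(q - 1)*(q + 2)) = 1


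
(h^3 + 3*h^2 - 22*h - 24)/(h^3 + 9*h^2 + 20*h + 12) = (h - 4)/(h + 2)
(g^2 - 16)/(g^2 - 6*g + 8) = (g + 4)/(g - 2)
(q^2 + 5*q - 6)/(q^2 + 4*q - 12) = (q - 1)/(q - 2)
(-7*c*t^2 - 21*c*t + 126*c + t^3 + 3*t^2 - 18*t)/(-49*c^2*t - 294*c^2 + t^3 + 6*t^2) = (t - 3)/(7*c + t)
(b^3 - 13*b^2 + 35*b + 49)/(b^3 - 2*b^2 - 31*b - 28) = (b - 7)/(b + 4)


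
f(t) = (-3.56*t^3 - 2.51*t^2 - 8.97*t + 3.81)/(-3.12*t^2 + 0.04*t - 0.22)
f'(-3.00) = 0.75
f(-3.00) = -3.67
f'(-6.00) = 1.05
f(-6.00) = -6.53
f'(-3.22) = 0.80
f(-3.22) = -3.84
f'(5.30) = 1.06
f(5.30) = 7.35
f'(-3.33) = 0.83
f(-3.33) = -3.93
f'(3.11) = 0.94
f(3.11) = 5.13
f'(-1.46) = -0.79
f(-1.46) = -3.27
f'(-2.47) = 0.54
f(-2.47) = -3.32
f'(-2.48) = 0.54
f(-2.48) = -3.33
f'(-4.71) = 0.99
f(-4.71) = -5.20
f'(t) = (6.24*t - 0.04)*(-3.56*t^3 - 2.51*t^2 - 8.97*t + 3.81)/(-3.12*t^2 + 0.04*t - 0.22)^2 + (-10.68*t^2 - 5.02*t - 8.97)/(-3.12*t^2 + 0.04*t - 0.22)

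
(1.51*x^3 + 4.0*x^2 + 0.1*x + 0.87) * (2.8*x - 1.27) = 4.228*x^4 + 9.2823*x^3 - 4.8*x^2 + 2.309*x - 1.1049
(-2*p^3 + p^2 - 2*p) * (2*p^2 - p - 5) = -4*p^5 + 4*p^4 + 5*p^3 - 3*p^2 + 10*p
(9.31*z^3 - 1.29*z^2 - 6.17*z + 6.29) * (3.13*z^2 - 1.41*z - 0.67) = 29.1403*z^5 - 17.1648*z^4 - 23.7309*z^3 + 29.2517*z^2 - 4.735*z - 4.2143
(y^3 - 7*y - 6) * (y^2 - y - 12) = y^5 - y^4 - 19*y^3 + y^2 + 90*y + 72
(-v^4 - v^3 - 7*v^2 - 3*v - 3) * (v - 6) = -v^5 + 5*v^4 - v^3 + 39*v^2 + 15*v + 18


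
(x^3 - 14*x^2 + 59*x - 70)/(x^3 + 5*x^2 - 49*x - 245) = (x^2 - 7*x + 10)/(x^2 + 12*x + 35)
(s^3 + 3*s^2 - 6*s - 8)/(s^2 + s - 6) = (s^2 + 5*s + 4)/(s + 3)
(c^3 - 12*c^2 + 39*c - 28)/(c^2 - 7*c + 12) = (c^2 - 8*c + 7)/(c - 3)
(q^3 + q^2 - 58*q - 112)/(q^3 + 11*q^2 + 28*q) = (q^2 - 6*q - 16)/(q*(q + 4))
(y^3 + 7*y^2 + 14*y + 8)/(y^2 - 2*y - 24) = (y^2 + 3*y + 2)/(y - 6)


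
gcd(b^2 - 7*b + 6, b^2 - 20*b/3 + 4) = b - 6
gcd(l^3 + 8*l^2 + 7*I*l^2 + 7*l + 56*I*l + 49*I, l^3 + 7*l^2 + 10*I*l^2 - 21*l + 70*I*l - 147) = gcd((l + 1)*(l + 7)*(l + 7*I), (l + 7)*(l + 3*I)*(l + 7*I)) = l^2 + l*(7 + 7*I) + 49*I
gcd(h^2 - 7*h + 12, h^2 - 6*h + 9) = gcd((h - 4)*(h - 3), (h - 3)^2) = h - 3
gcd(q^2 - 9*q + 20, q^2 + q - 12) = 1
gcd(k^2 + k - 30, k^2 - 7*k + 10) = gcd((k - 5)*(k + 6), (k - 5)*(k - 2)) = k - 5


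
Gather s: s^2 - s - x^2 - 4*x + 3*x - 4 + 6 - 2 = s^2 - s - x^2 - x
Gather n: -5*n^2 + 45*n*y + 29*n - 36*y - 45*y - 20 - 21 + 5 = -5*n^2 + n*(45*y + 29) - 81*y - 36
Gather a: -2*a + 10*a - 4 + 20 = 8*a + 16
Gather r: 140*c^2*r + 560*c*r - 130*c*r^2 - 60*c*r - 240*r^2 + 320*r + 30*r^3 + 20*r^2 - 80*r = 30*r^3 + r^2*(-130*c - 220) + r*(140*c^2 + 500*c + 240)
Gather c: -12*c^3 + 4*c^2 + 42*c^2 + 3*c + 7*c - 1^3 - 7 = -12*c^3 + 46*c^2 + 10*c - 8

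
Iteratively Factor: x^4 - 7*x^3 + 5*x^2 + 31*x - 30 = (x - 3)*(x^3 - 4*x^2 - 7*x + 10) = (x - 3)*(x - 1)*(x^2 - 3*x - 10) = (x - 5)*(x - 3)*(x - 1)*(x + 2)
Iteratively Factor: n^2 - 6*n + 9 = (n - 3)*(n - 3)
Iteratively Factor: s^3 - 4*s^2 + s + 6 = (s + 1)*(s^2 - 5*s + 6) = (s - 2)*(s + 1)*(s - 3)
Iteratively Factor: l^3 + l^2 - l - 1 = (l - 1)*(l^2 + 2*l + 1) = (l - 1)*(l + 1)*(l + 1)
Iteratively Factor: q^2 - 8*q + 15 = (q - 3)*(q - 5)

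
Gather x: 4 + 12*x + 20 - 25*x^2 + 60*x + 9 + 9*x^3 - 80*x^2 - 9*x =9*x^3 - 105*x^2 + 63*x + 33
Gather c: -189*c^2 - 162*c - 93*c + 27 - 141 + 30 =-189*c^2 - 255*c - 84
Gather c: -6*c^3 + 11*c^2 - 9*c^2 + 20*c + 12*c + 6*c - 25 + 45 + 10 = -6*c^3 + 2*c^2 + 38*c + 30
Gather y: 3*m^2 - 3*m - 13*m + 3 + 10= 3*m^2 - 16*m + 13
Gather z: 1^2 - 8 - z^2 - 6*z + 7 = -z^2 - 6*z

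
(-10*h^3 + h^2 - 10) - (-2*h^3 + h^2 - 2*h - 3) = -8*h^3 + 2*h - 7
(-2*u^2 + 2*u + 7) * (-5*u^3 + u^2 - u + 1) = 10*u^5 - 12*u^4 - 31*u^3 + 3*u^2 - 5*u + 7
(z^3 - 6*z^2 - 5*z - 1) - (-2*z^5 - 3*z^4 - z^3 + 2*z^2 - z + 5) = 2*z^5 + 3*z^4 + 2*z^3 - 8*z^2 - 4*z - 6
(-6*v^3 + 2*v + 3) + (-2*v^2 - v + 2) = -6*v^3 - 2*v^2 + v + 5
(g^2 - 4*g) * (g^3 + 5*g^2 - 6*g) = g^5 + g^4 - 26*g^3 + 24*g^2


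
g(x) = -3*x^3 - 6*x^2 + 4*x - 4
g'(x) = -9*x^2 - 12*x + 4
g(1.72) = -30.14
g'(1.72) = -43.27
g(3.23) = -154.77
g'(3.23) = -128.66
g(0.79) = -6.06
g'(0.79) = -11.10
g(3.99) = -274.12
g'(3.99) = -187.16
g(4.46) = -371.66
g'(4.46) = -228.54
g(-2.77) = 2.64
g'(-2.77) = -31.82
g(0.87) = -7.04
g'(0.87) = -13.25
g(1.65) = -27.21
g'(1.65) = -40.30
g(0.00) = -4.00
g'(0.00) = 4.00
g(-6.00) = 404.00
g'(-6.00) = -248.00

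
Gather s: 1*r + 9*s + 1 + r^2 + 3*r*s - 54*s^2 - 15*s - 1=r^2 + r - 54*s^2 + s*(3*r - 6)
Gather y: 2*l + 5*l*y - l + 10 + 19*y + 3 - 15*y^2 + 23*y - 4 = l - 15*y^2 + y*(5*l + 42) + 9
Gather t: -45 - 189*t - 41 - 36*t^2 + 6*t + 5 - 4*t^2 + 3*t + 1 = -40*t^2 - 180*t - 80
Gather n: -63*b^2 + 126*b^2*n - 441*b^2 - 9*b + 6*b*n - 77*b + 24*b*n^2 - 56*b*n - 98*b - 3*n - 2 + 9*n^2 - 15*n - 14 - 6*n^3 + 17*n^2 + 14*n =-504*b^2 - 184*b - 6*n^3 + n^2*(24*b + 26) + n*(126*b^2 - 50*b - 4) - 16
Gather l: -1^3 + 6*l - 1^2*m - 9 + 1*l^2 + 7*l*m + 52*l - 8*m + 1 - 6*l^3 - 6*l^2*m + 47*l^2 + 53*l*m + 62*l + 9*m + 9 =-6*l^3 + l^2*(48 - 6*m) + l*(60*m + 120)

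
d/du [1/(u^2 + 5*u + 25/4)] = 16*(-2*u - 5)/(4*u^2 + 20*u + 25)^2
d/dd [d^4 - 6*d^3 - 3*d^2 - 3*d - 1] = 4*d^3 - 18*d^2 - 6*d - 3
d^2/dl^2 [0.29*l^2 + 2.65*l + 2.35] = 0.580000000000000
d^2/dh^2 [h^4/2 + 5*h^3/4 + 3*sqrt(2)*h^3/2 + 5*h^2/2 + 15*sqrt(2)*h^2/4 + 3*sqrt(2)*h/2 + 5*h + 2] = 6*h^2 + 15*h/2 + 9*sqrt(2)*h + 5 + 15*sqrt(2)/2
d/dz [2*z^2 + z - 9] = 4*z + 1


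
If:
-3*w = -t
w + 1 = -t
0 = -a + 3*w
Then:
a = -3/4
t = -3/4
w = -1/4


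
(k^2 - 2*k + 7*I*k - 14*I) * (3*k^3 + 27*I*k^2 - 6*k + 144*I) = 3*k^5 - 6*k^4 + 48*I*k^4 - 195*k^3 - 96*I*k^3 + 390*k^2 + 102*I*k^2 - 1008*k - 204*I*k + 2016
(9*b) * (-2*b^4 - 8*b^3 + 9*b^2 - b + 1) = -18*b^5 - 72*b^4 + 81*b^3 - 9*b^2 + 9*b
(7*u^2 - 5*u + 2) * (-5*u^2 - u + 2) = -35*u^4 + 18*u^3 + 9*u^2 - 12*u + 4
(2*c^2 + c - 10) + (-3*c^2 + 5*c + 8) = -c^2 + 6*c - 2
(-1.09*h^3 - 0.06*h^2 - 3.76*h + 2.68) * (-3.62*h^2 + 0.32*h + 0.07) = 3.9458*h^5 - 0.1316*h^4 + 13.5157*h^3 - 10.909*h^2 + 0.5944*h + 0.1876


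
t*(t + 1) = t^2 + t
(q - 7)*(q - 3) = q^2 - 10*q + 21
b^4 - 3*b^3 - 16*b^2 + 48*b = b*(b - 4)*(b - 3)*(b + 4)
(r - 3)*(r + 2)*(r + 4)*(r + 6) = r^4 + 9*r^3 + 8*r^2 - 84*r - 144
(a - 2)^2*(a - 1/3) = a^3 - 13*a^2/3 + 16*a/3 - 4/3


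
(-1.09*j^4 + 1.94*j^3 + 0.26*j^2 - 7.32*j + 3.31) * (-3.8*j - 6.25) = 4.142*j^5 - 0.559499999999999*j^4 - 13.113*j^3 + 26.191*j^2 + 33.172*j - 20.6875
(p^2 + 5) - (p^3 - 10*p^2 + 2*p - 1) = -p^3 + 11*p^2 - 2*p + 6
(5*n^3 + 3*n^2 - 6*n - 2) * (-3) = -15*n^3 - 9*n^2 + 18*n + 6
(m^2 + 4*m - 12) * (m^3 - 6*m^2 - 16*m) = m^5 - 2*m^4 - 52*m^3 + 8*m^2 + 192*m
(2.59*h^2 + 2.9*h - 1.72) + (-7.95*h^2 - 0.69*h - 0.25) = -5.36*h^2 + 2.21*h - 1.97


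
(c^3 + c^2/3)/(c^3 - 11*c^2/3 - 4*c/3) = c/(c - 4)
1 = 1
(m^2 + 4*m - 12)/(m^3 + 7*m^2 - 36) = 1/(m + 3)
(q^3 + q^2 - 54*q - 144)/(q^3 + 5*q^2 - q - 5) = (q^3 + q^2 - 54*q - 144)/(q^3 + 5*q^2 - q - 5)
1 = 1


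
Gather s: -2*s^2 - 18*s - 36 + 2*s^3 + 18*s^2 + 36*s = 2*s^3 + 16*s^2 + 18*s - 36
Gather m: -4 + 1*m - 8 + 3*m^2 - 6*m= 3*m^2 - 5*m - 12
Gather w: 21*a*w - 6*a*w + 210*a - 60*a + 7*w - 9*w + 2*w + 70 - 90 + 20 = 15*a*w + 150*a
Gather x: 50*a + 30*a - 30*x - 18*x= 80*a - 48*x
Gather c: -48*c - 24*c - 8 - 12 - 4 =-72*c - 24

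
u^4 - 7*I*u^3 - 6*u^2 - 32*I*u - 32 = (u - 4*I)^2*(u - I)*(u + 2*I)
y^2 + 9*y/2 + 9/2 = (y + 3/2)*(y + 3)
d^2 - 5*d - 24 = (d - 8)*(d + 3)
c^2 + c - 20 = (c - 4)*(c + 5)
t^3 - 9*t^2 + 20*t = t*(t - 5)*(t - 4)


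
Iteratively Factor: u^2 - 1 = (u - 1)*(u + 1)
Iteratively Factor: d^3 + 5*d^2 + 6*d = (d)*(d^2 + 5*d + 6) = d*(d + 3)*(d + 2)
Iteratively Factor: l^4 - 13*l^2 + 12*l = (l - 3)*(l^3 + 3*l^2 - 4*l) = l*(l - 3)*(l^2 + 3*l - 4) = l*(l - 3)*(l + 4)*(l - 1)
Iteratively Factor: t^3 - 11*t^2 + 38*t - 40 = (t - 4)*(t^2 - 7*t + 10) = (t - 5)*(t - 4)*(t - 2)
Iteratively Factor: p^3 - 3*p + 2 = (p + 2)*(p^2 - 2*p + 1) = (p - 1)*(p + 2)*(p - 1)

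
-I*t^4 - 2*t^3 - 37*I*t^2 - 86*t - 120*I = (t - 5*I)*(t - 4*I)*(t + 6*I)*(-I*t + 1)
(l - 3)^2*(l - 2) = l^3 - 8*l^2 + 21*l - 18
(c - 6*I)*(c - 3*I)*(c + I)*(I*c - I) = I*c^4 + 8*c^3 - I*c^3 - 8*c^2 - 9*I*c^2 + 18*c + 9*I*c - 18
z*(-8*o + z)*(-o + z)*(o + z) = 8*o^3*z - o^2*z^2 - 8*o*z^3 + z^4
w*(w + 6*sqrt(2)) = w^2 + 6*sqrt(2)*w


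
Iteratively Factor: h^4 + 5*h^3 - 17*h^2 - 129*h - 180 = (h + 3)*(h^3 + 2*h^2 - 23*h - 60) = (h - 5)*(h + 3)*(h^2 + 7*h + 12) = (h - 5)*(h + 3)*(h + 4)*(h + 3)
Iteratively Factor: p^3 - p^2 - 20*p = (p - 5)*(p^2 + 4*p) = p*(p - 5)*(p + 4)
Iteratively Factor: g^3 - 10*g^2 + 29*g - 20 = (g - 1)*(g^2 - 9*g + 20) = (g - 4)*(g - 1)*(g - 5)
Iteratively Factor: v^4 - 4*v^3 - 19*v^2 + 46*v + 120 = (v - 5)*(v^3 + v^2 - 14*v - 24) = (v - 5)*(v + 3)*(v^2 - 2*v - 8) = (v - 5)*(v + 2)*(v + 3)*(v - 4)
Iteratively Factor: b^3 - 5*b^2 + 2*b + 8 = (b + 1)*(b^2 - 6*b + 8) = (b - 4)*(b + 1)*(b - 2)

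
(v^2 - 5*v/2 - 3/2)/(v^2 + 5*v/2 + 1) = (v - 3)/(v + 2)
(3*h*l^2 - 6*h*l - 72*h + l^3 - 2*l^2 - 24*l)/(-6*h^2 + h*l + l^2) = (-l^2 + 2*l + 24)/(2*h - l)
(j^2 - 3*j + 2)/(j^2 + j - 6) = (j - 1)/(j + 3)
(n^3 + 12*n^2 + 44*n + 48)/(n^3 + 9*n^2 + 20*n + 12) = (n + 4)/(n + 1)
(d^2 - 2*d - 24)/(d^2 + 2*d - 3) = (d^2 - 2*d - 24)/(d^2 + 2*d - 3)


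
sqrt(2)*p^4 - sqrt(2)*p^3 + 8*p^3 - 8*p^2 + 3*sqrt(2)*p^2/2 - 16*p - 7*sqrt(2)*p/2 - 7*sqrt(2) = (p - 2)*(p + sqrt(2)/2)*(p + 7*sqrt(2)/2)*(sqrt(2)*p + sqrt(2))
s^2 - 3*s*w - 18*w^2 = (s - 6*w)*(s + 3*w)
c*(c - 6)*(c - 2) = c^3 - 8*c^2 + 12*c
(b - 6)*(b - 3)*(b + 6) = b^3 - 3*b^2 - 36*b + 108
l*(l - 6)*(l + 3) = l^3 - 3*l^2 - 18*l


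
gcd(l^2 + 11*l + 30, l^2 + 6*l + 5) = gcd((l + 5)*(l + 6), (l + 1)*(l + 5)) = l + 5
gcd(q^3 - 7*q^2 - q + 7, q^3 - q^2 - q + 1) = q^2 - 1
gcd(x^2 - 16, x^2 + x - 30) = 1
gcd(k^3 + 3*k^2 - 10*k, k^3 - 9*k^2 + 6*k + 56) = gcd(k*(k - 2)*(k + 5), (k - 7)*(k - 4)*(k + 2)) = 1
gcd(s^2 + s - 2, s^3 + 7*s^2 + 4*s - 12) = s^2 + s - 2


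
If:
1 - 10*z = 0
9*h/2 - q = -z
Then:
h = 2*q/9 - 1/45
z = 1/10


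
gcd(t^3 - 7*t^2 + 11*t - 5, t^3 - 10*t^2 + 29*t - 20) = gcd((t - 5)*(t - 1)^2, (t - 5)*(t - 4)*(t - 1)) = t^2 - 6*t + 5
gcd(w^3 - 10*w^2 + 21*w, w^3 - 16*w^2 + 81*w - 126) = w^2 - 10*w + 21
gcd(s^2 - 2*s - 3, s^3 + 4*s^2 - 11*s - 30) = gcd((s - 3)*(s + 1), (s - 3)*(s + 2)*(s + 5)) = s - 3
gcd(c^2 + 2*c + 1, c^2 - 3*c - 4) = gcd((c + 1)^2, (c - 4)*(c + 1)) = c + 1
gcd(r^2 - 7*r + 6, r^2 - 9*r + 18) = r - 6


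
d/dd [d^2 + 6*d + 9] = 2*d + 6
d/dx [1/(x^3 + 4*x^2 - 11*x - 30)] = (-3*x^2 - 8*x + 11)/(x^3 + 4*x^2 - 11*x - 30)^2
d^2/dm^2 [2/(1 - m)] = -4/(m - 1)^3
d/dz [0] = 0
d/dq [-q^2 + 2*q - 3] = 2 - 2*q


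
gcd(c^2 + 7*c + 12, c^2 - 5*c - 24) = c + 3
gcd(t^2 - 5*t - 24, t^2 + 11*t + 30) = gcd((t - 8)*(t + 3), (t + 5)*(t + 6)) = 1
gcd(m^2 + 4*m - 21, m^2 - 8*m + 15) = m - 3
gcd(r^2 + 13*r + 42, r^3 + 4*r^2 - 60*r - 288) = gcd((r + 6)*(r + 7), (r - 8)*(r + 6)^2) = r + 6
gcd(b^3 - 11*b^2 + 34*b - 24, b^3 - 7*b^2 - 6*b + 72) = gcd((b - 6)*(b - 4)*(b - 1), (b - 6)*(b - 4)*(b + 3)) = b^2 - 10*b + 24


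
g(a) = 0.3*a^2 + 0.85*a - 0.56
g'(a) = 0.6*a + 0.85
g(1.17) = 0.85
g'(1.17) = 1.55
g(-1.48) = -1.16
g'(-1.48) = -0.04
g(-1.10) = -1.13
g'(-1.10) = 0.19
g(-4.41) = 1.53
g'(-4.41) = -1.80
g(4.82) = 10.51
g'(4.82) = 3.74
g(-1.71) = -1.14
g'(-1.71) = -0.18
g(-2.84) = -0.55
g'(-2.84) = -0.85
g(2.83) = 4.25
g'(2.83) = 2.55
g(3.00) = 4.69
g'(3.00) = 2.65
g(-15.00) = 54.19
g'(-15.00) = -8.15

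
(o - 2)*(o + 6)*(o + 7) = o^3 + 11*o^2 + 16*o - 84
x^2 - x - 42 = (x - 7)*(x + 6)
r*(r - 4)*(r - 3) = r^3 - 7*r^2 + 12*r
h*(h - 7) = h^2 - 7*h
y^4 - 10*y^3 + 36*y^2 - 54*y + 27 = (y - 3)^3*(y - 1)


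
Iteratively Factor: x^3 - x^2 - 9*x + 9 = (x - 1)*(x^2 - 9) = (x - 1)*(x + 3)*(x - 3)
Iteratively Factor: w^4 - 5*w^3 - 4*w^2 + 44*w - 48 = (w - 2)*(w^3 - 3*w^2 - 10*w + 24) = (w - 2)^2*(w^2 - w - 12) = (w - 4)*(w - 2)^2*(w + 3)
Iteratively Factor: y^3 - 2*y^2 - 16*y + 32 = (y - 4)*(y^2 + 2*y - 8) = (y - 4)*(y + 4)*(y - 2)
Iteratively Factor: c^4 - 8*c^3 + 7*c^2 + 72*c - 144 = (c - 4)*(c^3 - 4*c^2 - 9*c + 36) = (c - 4)^2*(c^2 - 9) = (c - 4)^2*(c + 3)*(c - 3)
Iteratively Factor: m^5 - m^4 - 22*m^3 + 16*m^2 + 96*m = (m - 4)*(m^4 + 3*m^3 - 10*m^2 - 24*m) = (m - 4)*(m + 4)*(m^3 - m^2 - 6*m) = m*(m - 4)*(m + 4)*(m^2 - m - 6) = m*(m - 4)*(m + 2)*(m + 4)*(m - 3)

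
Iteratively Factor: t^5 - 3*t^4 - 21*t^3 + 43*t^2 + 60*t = (t - 3)*(t^4 - 21*t^2 - 20*t) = t*(t - 3)*(t^3 - 21*t - 20) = t*(t - 5)*(t - 3)*(t^2 + 5*t + 4) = t*(t - 5)*(t - 3)*(t + 4)*(t + 1)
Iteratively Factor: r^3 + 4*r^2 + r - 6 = (r - 1)*(r^2 + 5*r + 6) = (r - 1)*(r + 2)*(r + 3)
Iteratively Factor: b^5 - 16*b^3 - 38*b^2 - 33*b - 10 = (b + 2)*(b^4 - 2*b^3 - 12*b^2 - 14*b - 5) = (b + 1)*(b + 2)*(b^3 - 3*b^2 - 9*b - 5) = (b - 5)*(b + 1)*(b + 2)*(b^2 + 2*b + 1) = (b - 5)*(b + 1)^2*(b + 2)*(b + 1)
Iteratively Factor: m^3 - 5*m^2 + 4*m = (m)*(m^2 - 5*m + 4) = m*(m - 1)*(m - 4)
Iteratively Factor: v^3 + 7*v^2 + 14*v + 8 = (v + 2)*(v^2 + 5*v + 4) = (v + 2)*(v + 4)*(v + 1)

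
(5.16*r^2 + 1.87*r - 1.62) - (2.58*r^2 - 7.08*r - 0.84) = 2.58*r^2 + 8.95*r - 0.78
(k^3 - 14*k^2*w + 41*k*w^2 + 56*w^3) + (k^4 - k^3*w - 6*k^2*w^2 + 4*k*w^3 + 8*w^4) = k^4 - k^3*w + k^3 - 6*k^2*w^2 - 14*k^2*w + 4*k*w^3 + 41*k*w^2 + 8*w^4 + 56*w^3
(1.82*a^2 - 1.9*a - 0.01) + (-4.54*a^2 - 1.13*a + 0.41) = -2.72*a^2 - 3.03*a + 0.4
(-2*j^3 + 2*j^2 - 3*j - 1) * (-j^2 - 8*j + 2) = 2*j^5 + 14*j^4 - 17*j^3 + 29*j^2 + 2*j - 2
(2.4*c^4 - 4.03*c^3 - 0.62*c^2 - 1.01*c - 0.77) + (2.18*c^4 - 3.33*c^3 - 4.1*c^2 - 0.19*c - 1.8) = 4.58*c^4 - 7.36*c^3 - 4.72*c^2 - 1.2*c - 2.57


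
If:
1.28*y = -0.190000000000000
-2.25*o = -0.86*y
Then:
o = -0.06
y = -0.15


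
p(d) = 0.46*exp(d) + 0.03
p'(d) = 0.46*exp(d)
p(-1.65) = 0.12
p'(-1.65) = 0.09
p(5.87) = 162.98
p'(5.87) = 162.95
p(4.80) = 55.92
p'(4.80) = 55.89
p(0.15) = 0.56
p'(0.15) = 0.53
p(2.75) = 7.23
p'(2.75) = 7.20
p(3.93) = 23.45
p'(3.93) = 23.42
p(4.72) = 51.63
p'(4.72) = 51.60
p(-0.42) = 0.33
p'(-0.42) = 0.30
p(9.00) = 3727.45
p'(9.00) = 3727.42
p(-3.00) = 0.05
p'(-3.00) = 0.02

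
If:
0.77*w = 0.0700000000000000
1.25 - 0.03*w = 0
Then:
No Solution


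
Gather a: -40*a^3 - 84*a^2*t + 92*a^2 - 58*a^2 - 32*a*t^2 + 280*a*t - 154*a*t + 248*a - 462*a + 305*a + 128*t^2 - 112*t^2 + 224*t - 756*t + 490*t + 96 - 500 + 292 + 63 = -40*a^3 + a^2*(34 - 84*t) + a*(-32*t^2 + 126*t + 91) + 16*t^2 - 42*t - 49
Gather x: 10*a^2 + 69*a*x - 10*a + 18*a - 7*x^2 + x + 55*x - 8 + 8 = 10*a^2 + 8*a - 7*x^2 + x*(69*a + 56)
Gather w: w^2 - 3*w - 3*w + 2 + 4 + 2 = w^2 - 6*w + 8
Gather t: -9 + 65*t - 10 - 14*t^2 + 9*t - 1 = -14*t^2 + 74*t - 20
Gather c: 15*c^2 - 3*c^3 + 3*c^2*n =-3*c^3 + c^2*(3*n + 15)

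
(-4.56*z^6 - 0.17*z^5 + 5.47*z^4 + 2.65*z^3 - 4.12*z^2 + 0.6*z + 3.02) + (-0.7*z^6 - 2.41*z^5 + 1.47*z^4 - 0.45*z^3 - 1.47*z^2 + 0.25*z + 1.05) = -5.26*z^6 - 2.58*z^5 + 6.94*z^4 + 2.2*z^3 - 5.59*z^2 + 0.85*z + 4.07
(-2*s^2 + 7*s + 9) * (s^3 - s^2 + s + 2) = -2*s^5 + 9*s^4 - 6*s^2 + 23*s + 18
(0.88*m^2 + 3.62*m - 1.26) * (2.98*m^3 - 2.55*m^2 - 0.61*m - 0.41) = 2.6224*m^5 + 8.5436*m^4 - 13.5226*m^3 + 0.643999999999999*m^2 - 0.7156*m + 0.5166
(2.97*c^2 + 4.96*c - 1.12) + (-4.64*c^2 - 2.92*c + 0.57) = -1.67*c^2 + 2.04*c - 0.55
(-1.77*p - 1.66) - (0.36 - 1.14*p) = -0.63*p - 2.02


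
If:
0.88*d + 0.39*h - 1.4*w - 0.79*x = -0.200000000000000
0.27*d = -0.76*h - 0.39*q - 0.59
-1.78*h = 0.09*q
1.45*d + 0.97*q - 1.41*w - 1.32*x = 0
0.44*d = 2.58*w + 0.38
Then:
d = -3.41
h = -0.05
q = 0.94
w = -0.73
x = -2.28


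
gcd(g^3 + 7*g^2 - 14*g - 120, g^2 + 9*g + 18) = g + 6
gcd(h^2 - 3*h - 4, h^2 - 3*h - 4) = h^2 - 3*h - 4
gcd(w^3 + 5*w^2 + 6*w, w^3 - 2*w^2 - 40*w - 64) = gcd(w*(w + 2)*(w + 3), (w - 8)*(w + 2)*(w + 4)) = w + 2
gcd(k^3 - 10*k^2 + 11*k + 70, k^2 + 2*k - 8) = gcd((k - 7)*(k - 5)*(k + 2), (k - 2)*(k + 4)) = 1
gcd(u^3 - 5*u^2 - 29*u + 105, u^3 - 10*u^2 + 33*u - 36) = u - 3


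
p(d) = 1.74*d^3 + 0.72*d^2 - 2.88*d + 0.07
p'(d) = 5.22*d^2 + 1.44*d - 2.88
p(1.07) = -0.06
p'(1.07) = 4.64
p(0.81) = -0.87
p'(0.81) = 1.71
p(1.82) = 7.70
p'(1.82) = 17.03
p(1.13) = 0.25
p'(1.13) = 5.41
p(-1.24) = 1.43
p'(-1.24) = 3.36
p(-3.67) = -65.67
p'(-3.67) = 62.14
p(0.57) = -1.02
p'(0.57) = -0.36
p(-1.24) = 1.43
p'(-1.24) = 3.36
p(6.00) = 384.55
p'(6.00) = 193.68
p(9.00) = 1300.93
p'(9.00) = 432.90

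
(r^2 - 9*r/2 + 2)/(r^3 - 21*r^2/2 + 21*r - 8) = (r - 4)/(r^2 - 10*r + 16)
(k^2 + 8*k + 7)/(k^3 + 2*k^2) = (k^2 + 8*k + 7)/(k^2*(k + 2))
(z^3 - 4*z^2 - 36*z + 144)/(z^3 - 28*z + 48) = (z - 6)/(z - 2)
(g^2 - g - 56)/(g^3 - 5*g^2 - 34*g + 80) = (g + 7)/(g^2 + 3*g - 10)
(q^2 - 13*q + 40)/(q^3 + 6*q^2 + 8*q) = (q^2 - 13*q + 40)/(q*(q^2 + 6*q + 8))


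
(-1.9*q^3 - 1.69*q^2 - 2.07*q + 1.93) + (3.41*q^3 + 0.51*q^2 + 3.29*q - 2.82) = 1.51*q^3 - 1.18*q^2 + 1.22*q - 0.89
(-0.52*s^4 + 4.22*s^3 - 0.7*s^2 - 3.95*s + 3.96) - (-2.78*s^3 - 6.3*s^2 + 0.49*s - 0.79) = -0.52*s^4 + 7.0*s^3 + 5.6*s^2 - 4.44*s + 4.75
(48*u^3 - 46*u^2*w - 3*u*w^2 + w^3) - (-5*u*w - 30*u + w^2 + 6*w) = 48*u^3 - 46*u^2*w - 3*u*w^2 + 5*u*w + 30*u + w^3 - w^2 - 6*w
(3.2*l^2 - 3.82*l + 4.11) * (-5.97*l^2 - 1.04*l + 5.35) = -19.104*l^4 + 19.4774*l^3 - 3.4439*l^2 - 24.7114*l + 21.9885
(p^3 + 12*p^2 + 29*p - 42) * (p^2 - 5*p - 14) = p^5 + 7*p^4 - 45*p^3 - 355*p^2 - 196*p + 588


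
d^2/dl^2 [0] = 0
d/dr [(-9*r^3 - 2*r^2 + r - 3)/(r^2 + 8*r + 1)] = (-9*r^4 - 144*r^3 - 44*r^2 + 2*r + 25)/(r^4 + 16*r^3 + 66*r^2 + 16*r + 1)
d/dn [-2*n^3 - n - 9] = -6*n^2 - 1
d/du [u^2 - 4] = 2*u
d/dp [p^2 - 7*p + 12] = 2*p - 7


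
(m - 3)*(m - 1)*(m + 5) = m^3 + m^2 - 17*m + 15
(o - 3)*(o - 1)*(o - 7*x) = o^3 - 7*o^2*x - 4*o^2 + 28*o*x + 3*o - 21*x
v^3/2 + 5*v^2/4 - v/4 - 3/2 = (v/2 + 1)*(v - 1)*(v + 3/2)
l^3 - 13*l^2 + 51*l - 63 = (l - 7)*(l - 3)^2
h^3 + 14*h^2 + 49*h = h*(h + 7)^2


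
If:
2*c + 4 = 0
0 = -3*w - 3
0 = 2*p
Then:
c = -2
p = 0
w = -1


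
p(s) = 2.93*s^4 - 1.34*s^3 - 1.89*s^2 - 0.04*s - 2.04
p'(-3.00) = -341.32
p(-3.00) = 254.58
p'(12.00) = 19627.88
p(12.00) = 58166.28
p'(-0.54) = -1.02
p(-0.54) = -2.11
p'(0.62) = -1.14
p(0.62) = -2.68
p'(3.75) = 547.30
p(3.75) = 479.99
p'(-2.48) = -194.16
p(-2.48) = 117.71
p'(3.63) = 493.86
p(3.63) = 417.55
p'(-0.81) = -5.84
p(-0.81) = -1.27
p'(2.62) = 173.24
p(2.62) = 98.84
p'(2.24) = 103.05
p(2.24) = 47.09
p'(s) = 11.72*s^3 - 4.02*s^2 - 3.78*s - 0.04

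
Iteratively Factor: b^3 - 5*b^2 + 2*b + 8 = (b - 4)*(b^2 - b - 2) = (b - 4)*(b + 1)*(b - 2)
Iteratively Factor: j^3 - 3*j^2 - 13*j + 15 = (j + 3)*(j^2 - 6*j + 5) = (j - 1)*(j + 3)*(j - 5)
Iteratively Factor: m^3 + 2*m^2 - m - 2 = (m + 1)*(m^2 + m - 2) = (m + 1)*(m + 2)*(m - 1)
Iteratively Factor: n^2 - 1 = (n + 1)*(n - 1)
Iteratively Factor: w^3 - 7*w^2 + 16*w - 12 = (w - 2)*(w^2 - 5*w + 6) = (w - 3)*(w - 2)*(w - 2)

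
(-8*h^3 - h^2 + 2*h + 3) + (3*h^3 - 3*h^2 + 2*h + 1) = -5*h^3 - 4*h^2 + 4*h + 4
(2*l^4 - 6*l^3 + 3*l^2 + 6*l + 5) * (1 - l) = -2*l^5 + 8*l^4 - 9*l^3 - 3*l^2 + l + 5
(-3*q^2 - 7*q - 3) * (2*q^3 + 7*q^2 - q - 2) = -6*q^5 - 35*q^4 - 52*q^3 - 8*q^2 + 17*q + 6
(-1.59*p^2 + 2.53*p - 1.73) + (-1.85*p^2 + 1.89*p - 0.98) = -3.44*p^2 + 4.42*p - 2.71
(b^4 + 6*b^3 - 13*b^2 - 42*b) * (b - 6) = b^5 - 49*b^3 + 36*b^2 + 252*b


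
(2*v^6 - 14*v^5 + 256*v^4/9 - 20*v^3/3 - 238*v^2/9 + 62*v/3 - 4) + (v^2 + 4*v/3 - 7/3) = 2*v^6 - 14*v^5 + 256*v^4/9 - 20*v^3/3 - 229*v^2/9 + 22*v - 19/3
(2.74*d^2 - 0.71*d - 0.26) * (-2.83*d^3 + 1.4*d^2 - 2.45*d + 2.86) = -7.7542*d^5 + 5.8453*d^4 - 6.9712*d^3 + 9.2119*d^2 - 1.3936*d - 0.7436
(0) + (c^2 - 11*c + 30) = c^2 - 11*c + 30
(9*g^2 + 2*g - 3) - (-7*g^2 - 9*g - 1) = 16*g^2 + 11*g - 2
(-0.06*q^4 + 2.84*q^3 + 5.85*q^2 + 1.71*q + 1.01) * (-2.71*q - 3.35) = 0.1626*q^5 - 7.4954*q^4 - 25.3675*q^3 - 24.2316*q^2 - 8.4656*q - 3.3835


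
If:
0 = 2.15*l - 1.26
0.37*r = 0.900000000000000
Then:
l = 0.59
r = 2.43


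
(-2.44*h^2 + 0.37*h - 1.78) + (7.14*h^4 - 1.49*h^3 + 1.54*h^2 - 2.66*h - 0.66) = 7.14*h^4 - 1.49*h^3 - 0.9*h^2 - 2.29*h - 2.44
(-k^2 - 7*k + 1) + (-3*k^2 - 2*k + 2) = -4*k^2 - 9*k + 3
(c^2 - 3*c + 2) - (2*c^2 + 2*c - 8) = -c^2 - 5*c + 10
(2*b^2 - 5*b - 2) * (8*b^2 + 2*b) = 16*b^4 - 36*b^3 - 26*b^2 - 4*b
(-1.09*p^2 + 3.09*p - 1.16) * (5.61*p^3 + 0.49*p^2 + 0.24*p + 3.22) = -6.1149*p^5 + 16.8008*p^4 - 5.2551*p^3 - 3.3366*p^2 + 9.6714*p - 3.7352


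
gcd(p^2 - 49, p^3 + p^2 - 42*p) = p + 7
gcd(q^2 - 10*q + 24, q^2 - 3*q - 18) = q - 6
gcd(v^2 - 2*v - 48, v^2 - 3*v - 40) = v - 8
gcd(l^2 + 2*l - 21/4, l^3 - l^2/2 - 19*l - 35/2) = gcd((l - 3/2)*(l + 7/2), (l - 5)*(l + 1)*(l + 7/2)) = l + 7/2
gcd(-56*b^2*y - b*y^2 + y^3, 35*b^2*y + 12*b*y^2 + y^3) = 7*b*y + y^2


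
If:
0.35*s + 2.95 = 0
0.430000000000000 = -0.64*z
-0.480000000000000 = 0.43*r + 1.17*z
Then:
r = 0.71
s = -8.43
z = -0.67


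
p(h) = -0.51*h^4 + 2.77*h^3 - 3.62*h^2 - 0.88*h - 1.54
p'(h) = -2.04*h^3 + 8.31*h^2 - 7.24*h - 0.88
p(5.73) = -154.09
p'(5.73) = -153.31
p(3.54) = -7.23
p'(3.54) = -12.87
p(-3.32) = -201.85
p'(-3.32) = 189.41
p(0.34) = -2.16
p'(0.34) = -2.46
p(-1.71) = -28.83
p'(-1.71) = 46.00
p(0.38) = -2.26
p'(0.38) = -2.54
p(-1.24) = -12.50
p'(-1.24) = 24.76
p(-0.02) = -1.52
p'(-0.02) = -0.73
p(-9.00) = -5652.28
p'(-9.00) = 2224.55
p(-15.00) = -35970.34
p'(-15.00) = 8862.47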